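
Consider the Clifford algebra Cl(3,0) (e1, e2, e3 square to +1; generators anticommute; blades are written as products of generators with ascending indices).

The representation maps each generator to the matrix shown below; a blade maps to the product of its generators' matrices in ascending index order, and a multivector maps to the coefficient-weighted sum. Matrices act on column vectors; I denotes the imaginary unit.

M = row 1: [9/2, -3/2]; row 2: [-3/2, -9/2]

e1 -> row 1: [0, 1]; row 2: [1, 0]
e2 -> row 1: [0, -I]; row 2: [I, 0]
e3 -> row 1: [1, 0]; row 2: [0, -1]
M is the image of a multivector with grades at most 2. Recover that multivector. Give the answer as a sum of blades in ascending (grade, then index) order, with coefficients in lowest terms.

Method: 1, rho(e1), rho(e2), rho(e3) form a trace-orthogonal basis of the 2x2 complex matrices (tr(X Y) = 2 if X = Y, else 0), so M = m0*1 + m1*rho(e1) + m2*rho(e2) + m3*rho(e3) with m0 = tr(M)/2 = 0, m1 = tr(M rho(e1))/2 = -3/2, m2 = tr(M rho(e2))/2 = 0, m3 = tr(M rho(e3))/2 = 9/2.
Multiplying table entries, the bivector images are rho(e1 e2) = I*rho(e3), rho(e1 e3) = -I*rho(e2), rho(e2 e3) = I*rho(e1); with real blade coefficients the real parts of m0..m3 are the coefficients of 1, e1, e2, e3 and the imaginary parts give the bivectors (e2 e3: Im m1, e1 e3: -Im m2, e1 e2: Im m3).
Answer: -3/2*e1 + 9/2*e3


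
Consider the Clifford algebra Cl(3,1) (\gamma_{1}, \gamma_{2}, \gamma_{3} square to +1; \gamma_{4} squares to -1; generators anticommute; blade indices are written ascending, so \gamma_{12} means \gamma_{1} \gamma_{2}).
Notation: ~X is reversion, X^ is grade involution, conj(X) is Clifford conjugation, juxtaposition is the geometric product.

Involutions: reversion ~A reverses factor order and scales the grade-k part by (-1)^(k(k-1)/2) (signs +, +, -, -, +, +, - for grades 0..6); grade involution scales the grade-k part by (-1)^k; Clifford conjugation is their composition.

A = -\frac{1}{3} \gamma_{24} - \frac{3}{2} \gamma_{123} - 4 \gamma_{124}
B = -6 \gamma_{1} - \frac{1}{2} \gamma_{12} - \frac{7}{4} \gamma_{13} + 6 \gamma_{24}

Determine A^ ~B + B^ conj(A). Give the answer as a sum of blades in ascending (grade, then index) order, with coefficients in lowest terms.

first term: 2 - 24 \gamma_{1} + \frac{21}{8} \gamma_{2} - \frac{3}{4} \gamma_{3} - 2 \gamma_{4} + \frac{1}{6} \gamma_{14} - 9 \gamma_{23} - 24 \gamma_{24} + 2 \gamma_{124} + 9 \gamma_{134} - 7 \gamma_{234} + \frac{7}{12} \gamma_{1234}
second term: 2 - 24 \gamma_{1} + \frac{21}{8} \gamma_{2} - \frac{3}{4} \gamma_{3} - 2 \gamma_{4} - \frac{1}{6} \gamma_{14} - 9 \gamma_{23} - 24 \gamma_{24} + 2 \gamma_{124} - 9 \gamma_{134} + 7 \gamma_{234} + \frac{7}{12} \gamma_{1234}
Answer: 4 - 48 \gamma_{1} + \frac{21}{4} \gamma_{2} - \frac{3}{2} \gamma_{3} - 4 \gamma_{4} - 18 \gamma_{23} - 48 \gamma_{24} + 4 \gamma_{124} + \frac{7}{6} \gamma_{1234}


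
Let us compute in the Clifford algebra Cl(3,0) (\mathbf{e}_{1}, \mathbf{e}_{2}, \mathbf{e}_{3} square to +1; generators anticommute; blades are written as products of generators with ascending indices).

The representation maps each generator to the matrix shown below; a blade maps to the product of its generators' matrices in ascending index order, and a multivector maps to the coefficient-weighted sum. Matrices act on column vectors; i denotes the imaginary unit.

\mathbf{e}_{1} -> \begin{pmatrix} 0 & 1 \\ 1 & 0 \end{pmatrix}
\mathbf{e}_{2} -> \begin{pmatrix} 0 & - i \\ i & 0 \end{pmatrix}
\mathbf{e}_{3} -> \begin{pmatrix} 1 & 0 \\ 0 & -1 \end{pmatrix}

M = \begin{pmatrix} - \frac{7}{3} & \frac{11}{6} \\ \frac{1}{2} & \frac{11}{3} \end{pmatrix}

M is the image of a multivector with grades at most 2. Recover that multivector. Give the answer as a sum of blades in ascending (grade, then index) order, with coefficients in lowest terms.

Method: 1, rho(e_{1}), rho(e_{2}), rho(e_{3}) form a trace-orthogonal basis of the 2x2 complex matrices (tr(X Y) = 2 if X = Y, else 0), so M = m0*1 + m1*rho(e_{1}) + m2*rho(e_{2}) + m3*rho(e_{3}) with m0 = tr(M)/2 = \frac{2}{3}, m1 = tr(M rho(e_{1}))/2 = \frac{7}{6}, m2 = tr(M rho(e_{2}))/2 = \frac{2 i}{3}, m3 = tr(M rho(e_{3}))/2 = -3.
Multiplying table entries, the bivector images are rho(e_{1} e_{2}) = i*rho(e_{3}), rho(e_{1} e_{3}) = -i*rho(e_{2}), rho(e_{2} e_{3}) = i*rho(e_{1}); with real blade coefficients the real parts of m0..m3 are the coefficients of 1, e_{1}, e_{2}, e_{3} and the imaginary parts give the bivectors (e_{2} e_{3}: Im m1, e_{1} e_{3}: -Im m2, e_{1} e_{2}: Im m3).
Answer: \frac{2}{3} + \frac{7}{6} e_{1} - 3 e_{3} - \frac{2}{3} e_{1} e_{3}


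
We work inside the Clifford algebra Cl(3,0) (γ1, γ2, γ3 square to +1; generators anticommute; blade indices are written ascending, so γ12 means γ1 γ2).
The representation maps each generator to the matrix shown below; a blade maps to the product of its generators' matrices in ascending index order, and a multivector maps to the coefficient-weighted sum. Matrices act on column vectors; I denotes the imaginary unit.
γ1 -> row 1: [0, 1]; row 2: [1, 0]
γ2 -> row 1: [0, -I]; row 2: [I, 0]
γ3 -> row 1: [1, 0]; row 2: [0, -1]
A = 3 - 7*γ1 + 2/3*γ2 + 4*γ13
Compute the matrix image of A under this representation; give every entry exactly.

Bivector images (products of the table entries): rho(γ13) = rho(γ1)rho(γ3) = row 1: [0, -1]; row 2: [1, 0].
M = (3)*1 + (-7)*rho(γ1) + (2/3)*rho(γ2) + (4)*rho(γ13), summed entrywise (1 is the identity matrix):
Answer: row 1: [3, -11 - 2*I/3]; row 2: [-3 + 2*I/3, 3]


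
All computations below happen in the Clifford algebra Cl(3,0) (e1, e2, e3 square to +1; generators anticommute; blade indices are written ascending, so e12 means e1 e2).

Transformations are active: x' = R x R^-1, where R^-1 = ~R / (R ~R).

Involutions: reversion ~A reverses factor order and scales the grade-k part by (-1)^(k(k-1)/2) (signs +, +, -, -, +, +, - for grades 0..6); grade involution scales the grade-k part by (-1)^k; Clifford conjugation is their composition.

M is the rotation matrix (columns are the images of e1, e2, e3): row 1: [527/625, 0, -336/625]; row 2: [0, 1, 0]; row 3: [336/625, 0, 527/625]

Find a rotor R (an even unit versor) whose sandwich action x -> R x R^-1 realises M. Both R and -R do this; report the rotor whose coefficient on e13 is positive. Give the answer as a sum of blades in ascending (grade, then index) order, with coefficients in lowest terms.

Method: write R = a + b12*e12 + b13*e13 + b23*e23 with a^2 + b12^2 + b13^2 + b23^2 = 1 (so R^-1 = ~R). Expanding the columns R e_j ~R gives tr M = 4a^2 - 1 and, from the antisymmetric part, M21 - M12 = -4a*b12, M13 - M31 = 4a*b13, M32 - M23 = -4a*b23.
Here tr M = 1679/625, so a^2 = (1 + tr M)/4 = 576/625 and a = ±24/25. Taking a = 24/25: M21 - M12 = 0, M13 - M31 = -672/625, M32 - M23 = 0, giving b12 = 0, b13 = -7/25, b23 = 0, i.e. R = 24/25 - 7/25*e13.
Its e13 coefficient is negative, so report the other preimage -R.
Answer: -24/25 + 7/25*e13. Why the constraint matters: R and -R act identically through the sandwich — M has trace 1679/625 either way — so only the sign condition on e13 picks one of the two preimages.


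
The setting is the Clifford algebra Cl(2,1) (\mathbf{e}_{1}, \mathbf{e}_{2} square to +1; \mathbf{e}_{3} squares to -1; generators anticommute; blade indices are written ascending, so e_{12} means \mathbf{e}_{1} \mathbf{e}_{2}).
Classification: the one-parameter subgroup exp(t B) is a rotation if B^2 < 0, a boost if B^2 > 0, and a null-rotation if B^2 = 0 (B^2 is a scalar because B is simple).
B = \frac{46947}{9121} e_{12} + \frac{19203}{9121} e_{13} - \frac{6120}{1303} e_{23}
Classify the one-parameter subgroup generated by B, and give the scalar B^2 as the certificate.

B^2 term by term: the squares give (\frac{46947}{9121})^2*(e_{12})^2 + (\frac{19203}{9121})^2*(e_{13})^2 + (-\frac{6120}{1303})^2*(e_{23})^2 = \frac{2204020809}{83192641}*(-1) + \frac{368755209}{83192641}*(+1) + \frac{37454400}{1697809}*(+1) = 0 (each basis 2-blade squares to minus the product of its generators' squares); cross terms between blades sharing an index anticommute and cancel. So B^2 = 0.
Answer: null-rotation, certificate B^2 = 0. Certificate logic: 0 is a conjugation-invariant scalar, so its sign fixes rotation versus boost versus null-rotation outright.


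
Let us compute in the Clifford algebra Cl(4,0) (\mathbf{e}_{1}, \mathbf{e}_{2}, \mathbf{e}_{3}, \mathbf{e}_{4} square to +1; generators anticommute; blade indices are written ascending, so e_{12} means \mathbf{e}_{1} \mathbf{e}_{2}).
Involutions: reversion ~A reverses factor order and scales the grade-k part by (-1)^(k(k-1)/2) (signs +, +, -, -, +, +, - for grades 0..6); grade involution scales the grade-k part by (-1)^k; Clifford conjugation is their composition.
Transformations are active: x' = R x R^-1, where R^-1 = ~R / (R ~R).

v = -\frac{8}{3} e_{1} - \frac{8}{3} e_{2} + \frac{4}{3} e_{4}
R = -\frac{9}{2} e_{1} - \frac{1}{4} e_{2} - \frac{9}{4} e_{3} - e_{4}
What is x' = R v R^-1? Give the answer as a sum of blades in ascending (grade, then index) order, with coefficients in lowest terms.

~R = -\frac{9}{2} e_{1} - \frac{1}{4} e_{2} - \frac{9}{4} e_{3} - e_{4}, and R ~R = \frac{211}{8}, so R^-1 = ~R / (\frac{211}{8}).
R v = \frac{34}{3} + \frac{34}{3} e_{12} - 6 e_{13} - \frac{26}{3} e_{14} - 6 e_{23} - 3 e_{24} - 3 e_{34}
Answer: -\frac{760}{633} e_{1} + \frac{1552}{633} e_{2} - \frac{408}{211} e_{3} - \frac{1388}{633} e_{4}


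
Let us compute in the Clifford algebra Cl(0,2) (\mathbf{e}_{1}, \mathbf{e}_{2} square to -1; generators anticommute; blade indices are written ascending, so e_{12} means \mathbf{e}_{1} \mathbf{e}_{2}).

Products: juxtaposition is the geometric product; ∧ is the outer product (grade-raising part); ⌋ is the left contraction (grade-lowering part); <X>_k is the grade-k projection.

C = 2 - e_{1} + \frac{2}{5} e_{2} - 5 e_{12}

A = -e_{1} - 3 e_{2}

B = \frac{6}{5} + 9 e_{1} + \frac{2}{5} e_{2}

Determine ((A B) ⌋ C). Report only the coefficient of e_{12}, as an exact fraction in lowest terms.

step 1: \frac{51}{5} - \frac{6}{5} e_{1} - \frac{18}{5} e_{2} + \frac{133}{5} e_{12}
step 2: \frac{3841}{25} + \frac{39}{5} e_{1} - \frac{48}{25} e_{2} - 51 e_{12}
Answer: -51


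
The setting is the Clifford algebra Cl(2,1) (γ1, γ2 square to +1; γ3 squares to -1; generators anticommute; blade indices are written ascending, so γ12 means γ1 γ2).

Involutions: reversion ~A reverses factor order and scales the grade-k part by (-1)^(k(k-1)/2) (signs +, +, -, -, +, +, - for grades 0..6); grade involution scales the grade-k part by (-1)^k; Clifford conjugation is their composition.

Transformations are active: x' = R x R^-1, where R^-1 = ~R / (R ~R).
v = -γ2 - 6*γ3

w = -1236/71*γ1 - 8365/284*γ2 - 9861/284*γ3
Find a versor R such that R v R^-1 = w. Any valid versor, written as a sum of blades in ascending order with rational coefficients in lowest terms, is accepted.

Reasoning: v^2 = w^2 = -35 since conjugation preserves the quadratic form; R = v + w = -1236/71*γ1 - 8649/284*γ2 - 11565/284*γ3 is then valid when invertible, keeping its own part and reversing (v - w)/2.
Answer: -1236/71*γ1 - 8649/284*γ2 - 11565/284*γ3


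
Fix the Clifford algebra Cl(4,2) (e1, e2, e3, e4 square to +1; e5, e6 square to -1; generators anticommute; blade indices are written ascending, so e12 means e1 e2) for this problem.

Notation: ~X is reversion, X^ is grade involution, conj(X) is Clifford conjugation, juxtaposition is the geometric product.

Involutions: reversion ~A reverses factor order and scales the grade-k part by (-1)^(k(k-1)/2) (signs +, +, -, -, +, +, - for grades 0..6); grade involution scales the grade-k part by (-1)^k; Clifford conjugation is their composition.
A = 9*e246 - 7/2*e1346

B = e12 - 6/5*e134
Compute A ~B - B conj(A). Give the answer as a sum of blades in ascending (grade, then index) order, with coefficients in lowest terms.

first term: -21/5*e6 + 9*e146 + 54/5*e1236 + 7/2*e2346
second term: -21/5*e6 + 9*e146 - 54/5*e1236 + 7/2*e2346
Answer: 108/5*e1236


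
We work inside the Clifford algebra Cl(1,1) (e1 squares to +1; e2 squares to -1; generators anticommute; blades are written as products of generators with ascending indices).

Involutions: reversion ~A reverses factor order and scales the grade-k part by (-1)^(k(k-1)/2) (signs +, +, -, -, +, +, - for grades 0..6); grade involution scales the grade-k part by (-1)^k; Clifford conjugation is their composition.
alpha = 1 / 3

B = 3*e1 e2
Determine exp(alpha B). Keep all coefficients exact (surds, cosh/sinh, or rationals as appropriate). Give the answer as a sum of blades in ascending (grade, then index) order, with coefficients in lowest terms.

B^2 = (3)^2*(e1 e2)^2 = 9*(+1) = 9 (a basis 2-blade squares to minus the product of its generators' squares).
B^2 = 9 — since the square is positive, the closed form is hyperbolic: l = 3, alpha*l = 1, so exp(alpha B) = cosh(1) + (sinh(1)/3)*B = cosh(1) + (sinh(1)/3)*B.
Answer: cosh(1) + sinh(1)*e1 e2


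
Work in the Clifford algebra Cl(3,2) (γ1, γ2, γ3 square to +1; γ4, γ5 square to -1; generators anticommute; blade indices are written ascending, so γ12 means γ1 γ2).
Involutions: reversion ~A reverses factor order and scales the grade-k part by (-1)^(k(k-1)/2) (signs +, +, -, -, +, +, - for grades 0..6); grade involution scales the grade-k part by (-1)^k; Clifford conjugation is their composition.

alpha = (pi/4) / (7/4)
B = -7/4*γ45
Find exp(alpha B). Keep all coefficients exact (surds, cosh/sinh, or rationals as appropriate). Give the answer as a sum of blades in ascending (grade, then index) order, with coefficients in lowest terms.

B^2 = (-7/4)^2*(γ45)^2 = 49/16*(-1) = -49/16 (a basis 2-blade squares to minus the product of its generators' squares).
B^2 = -49/16 — B^2 < 0, so the exponential closes trigonometrically: l = 7/4, alpha*l = pi/4, so exp(alpha B) = cos(pi/4) + (sin(pi/4)/(7/4))*B = sqrt(2)/2 + (2*sqrt(2)/7)*B.
Answer: sqrt(2)/2 - sqrt(2)/2*γ45


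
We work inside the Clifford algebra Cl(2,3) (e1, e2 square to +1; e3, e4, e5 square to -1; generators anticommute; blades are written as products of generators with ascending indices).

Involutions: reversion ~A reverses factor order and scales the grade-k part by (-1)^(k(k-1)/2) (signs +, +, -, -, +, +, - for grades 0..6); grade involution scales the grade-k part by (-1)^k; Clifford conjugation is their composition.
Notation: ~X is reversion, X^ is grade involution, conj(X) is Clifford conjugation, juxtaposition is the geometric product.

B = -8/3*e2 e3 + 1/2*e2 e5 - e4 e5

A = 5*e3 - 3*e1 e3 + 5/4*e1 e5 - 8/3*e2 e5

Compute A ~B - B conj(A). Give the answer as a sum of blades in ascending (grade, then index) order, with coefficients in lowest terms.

first term: 4/3 + 40/3*e2 - 69/8*e1 e2 + 5/4*e1 e4 - 8/3*e2 e4 - 64/9*e3 e5 + 5/2*e2 e3 e5 + 5*e3 e4 e5 + 11/6*e1 e2 e3 e5 - 3*e1 e3 e4 e5
second term: 4/3 - 40/3*e2 + 69/8*e1 e2 - 5/4*e1 e4 + 8/3*e2 e4 + 64/9*e3 e5 + 5/2*e2 e3 e5 + 5*e3 e4 e5 + 11/6*e1 e2 e3 e5 - 3*e1 e3 e4 e5
Answer: 80/3*e2 - 69/4*e1 e2 + 5/2*e1 e4 - 16/3*e2 e4 - 128/9*e3 e5


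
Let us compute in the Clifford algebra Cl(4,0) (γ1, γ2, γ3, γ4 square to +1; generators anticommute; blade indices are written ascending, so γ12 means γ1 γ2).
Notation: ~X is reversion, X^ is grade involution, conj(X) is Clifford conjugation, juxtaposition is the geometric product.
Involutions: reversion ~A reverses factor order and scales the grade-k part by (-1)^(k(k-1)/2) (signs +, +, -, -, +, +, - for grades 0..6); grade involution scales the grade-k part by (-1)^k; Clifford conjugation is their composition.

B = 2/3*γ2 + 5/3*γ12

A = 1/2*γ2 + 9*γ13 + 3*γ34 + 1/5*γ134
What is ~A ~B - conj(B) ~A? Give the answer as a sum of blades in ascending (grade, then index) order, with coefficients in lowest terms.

first term: 1/3 + 5/6*γ1 + 15*γ23 + 6*γ123 - 5/3*γ234 + 73/15*γ1234
second term: -1/3 - 5/6*γ1 - 15*γ23 - 6*γ123 + 5/3*γ234 + 73/15*γ1234
Answer: 2/3 + 5/3*γ1 + 30*γ23 + 12*γ123 - 10/3*γ234


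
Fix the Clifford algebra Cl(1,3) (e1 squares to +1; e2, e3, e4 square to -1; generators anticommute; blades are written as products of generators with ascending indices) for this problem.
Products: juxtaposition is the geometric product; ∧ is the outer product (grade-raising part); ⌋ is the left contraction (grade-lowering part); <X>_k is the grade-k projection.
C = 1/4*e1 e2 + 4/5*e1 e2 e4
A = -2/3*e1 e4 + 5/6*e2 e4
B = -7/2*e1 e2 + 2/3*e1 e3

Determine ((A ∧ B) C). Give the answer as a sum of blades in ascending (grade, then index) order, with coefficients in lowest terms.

step 1: -5/9*e1 e2 e3 e4
step 2: 4/9*e3 - 5/36*e3 e4
Answer: 4/9*e3 - 5/36*e3 e4


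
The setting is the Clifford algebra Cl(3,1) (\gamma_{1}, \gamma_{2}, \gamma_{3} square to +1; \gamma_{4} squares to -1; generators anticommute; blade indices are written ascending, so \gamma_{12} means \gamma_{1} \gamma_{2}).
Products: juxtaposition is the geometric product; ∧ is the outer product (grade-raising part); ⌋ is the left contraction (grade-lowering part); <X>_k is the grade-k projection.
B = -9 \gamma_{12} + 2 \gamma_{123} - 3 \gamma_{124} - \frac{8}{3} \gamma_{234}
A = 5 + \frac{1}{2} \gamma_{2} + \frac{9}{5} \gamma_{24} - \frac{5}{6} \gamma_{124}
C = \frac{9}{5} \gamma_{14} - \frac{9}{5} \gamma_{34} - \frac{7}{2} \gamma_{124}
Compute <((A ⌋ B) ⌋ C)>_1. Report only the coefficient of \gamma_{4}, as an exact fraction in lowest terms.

step 1: \frac{5}{2} - \frac{9}{10} \gamma_{1} + \frac{24}{5} \gamma_{3} - 45 \gamma_{12} - \gamma_{13} + \frac{3}{2} \gamma_{14} - \frac{4}{3} \gamma_{34} + 10 \gamma_{123} - 15 \gamma_{124} - \frac{40}{3} \gamma_{234}
step 2: \frac{288}{5} + \frac{21}{4} \gamma_{2} - \frac{4194}{25} \gamma_{4} + \frac{9}{2} \gamma_{14} + \frac{63}{20} \gamma_{24} - \frac{9}{2} \gamma_{34} - \frac{35}{4} \gamma_{124}
step 3: \frac{21}{4} \gamma_{2} - \frac{4194}{25} \gamma_{4}
Answer: -\frac{4194}{25}


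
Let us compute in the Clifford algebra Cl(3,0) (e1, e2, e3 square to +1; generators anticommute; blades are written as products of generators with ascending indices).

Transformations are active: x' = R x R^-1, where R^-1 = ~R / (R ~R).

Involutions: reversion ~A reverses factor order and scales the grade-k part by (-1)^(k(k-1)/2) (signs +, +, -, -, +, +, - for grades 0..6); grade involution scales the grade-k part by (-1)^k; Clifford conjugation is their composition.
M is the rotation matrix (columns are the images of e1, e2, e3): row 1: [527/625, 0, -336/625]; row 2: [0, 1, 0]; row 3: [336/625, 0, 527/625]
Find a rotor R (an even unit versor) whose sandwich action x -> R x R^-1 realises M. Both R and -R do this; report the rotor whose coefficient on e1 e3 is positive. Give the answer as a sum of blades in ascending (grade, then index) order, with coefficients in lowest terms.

Method: write R = a + b12*e1 e2 + b13*e1 e3 + b23*e2 e3 with a^2 + b12^2 + b13^2 + b23^2 = 1 (so R^-1 = ~R). Expanding the columns R e_j ~R gives tr M = 4a^2 - 1 and, from the antisymmetric part, M21 - M12 = -4a*b12, M13 - M31 = 4a*b13, M32 - M23 = -4a*b23.
Here tr M = 1679/625, so a^2 = (1 + tr M)/4 = 576/625 and a = ±24/25. Taking a = 24/25: M21 - M12 = 0, M13 - M31 = -672/625, M32 - M23 = 0, giving b12 = 0, b13 = -7/25, b23 = 0, i.e. R = 24/25 - 7/25*e1 e3.
Its e1 e3 coefficient is negative, so report the other preimage -R.
Answer: -24/25 + 7/25*e1 e3. Sheet selection: the two-to-one cover makes ±R indistinguishable at the matrix level (trace 1679/625), so uniqueness comes from the required sign on e1 e3.


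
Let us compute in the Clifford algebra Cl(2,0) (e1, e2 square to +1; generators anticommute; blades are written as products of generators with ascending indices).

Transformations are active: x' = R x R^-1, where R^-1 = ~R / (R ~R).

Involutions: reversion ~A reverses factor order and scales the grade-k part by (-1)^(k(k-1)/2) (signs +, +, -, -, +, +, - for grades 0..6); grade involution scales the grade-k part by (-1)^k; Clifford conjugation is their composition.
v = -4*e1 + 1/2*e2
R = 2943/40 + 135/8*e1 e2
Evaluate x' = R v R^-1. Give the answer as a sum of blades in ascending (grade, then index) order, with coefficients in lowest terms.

~R = 2943/40 - 135/8*e1 e2, and R ~R = 4558437/800, so R^-1 = ~R / (4558437/800).
R v = -22869/80*e1 + 8343/80*e2
Answer: -42299/12506*e1 + 13714/6253*e2


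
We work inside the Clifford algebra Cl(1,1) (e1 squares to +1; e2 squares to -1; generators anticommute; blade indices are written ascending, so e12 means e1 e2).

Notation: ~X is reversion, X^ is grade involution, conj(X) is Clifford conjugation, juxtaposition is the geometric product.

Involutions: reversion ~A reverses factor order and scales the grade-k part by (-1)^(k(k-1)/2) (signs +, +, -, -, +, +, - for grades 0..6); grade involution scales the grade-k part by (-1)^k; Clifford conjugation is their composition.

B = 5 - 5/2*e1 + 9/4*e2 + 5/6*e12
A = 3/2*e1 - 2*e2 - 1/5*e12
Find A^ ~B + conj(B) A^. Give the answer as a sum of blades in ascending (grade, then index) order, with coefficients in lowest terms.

first term: -7/12 - 523/60*e1 + 43/4*e2 + 5/8*e12
second term: 11/12 - 323/60*e1 + 33/4*e2 + 5/8*e12
Answer: 1/3 - 141/10*e1 + 19*e2 + 5/4*e12


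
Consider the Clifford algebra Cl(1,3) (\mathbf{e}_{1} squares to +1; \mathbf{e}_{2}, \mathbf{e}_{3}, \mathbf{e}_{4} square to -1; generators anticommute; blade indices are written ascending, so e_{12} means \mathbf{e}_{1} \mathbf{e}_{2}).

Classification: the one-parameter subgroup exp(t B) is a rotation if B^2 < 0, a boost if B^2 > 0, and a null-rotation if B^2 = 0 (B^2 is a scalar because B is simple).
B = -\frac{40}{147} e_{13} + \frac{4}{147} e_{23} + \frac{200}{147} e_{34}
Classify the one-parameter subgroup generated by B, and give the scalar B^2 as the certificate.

B^2 term by term: the squares give (-\frac{40}{147})^2*(e_{13})^2 + (\frac{4}{147})^2*(e_{23})^2 + (\frac{200}{147})^2*(e_{34})^2 = \frac{1600}{21609}*(+1) + \frac{16}{21609}*(-1) + \frac{40000}{21609}*(-1) = -\frac{16}{9} (each basis 2-blade squares to minus the product of its generators' squares); cross terms between blades sharing an index anticommute and cancel. So B^2 = -\frac{16}{9}.
Answer: rotation, certificate B^2 = -\frac{16}{9}. The scalar -\frac{16}{9} is the complete invariant here: its sign names the subgroup type.


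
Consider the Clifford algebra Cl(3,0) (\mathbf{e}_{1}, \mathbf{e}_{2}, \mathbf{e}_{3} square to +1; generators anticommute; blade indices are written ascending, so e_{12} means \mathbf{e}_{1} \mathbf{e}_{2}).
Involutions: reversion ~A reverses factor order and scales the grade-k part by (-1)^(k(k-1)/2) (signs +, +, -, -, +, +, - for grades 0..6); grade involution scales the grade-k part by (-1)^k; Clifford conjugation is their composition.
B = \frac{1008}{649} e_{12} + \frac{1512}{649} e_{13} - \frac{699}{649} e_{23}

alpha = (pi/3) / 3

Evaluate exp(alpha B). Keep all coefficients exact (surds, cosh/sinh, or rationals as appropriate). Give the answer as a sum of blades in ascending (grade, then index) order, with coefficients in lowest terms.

B^2 term by term: the squares give (\frac{1008}{649})^2*(e_{12})^2 + (\frac{1512}{649})^2*(e_{13})^2 + (-\frac{699}{649})^2*(e_{23})^2 = \frac{1016064}{421201}*(-1) + \frac{2286144}{421201}*(-1) + \frac{488601}{421201}*(-1) = -9 (each basis 2-blade squares to minus the product of its generators' squares); cross terms between blades sharing an index anticommute and cancel. So B^2 = -9.
B^2 = -9 — the series telescopes trigonometrically here: l = 3, alpha*l = \frac{\pi}{3}, so exp(alpha B) = cos(\frac{\pi}{3}) + (sin(\frac{\pi}{3})/3)*B = \frac{1}{2} + (\frac{\sqrt{3}}{6})*B.
Answer: \frac{1}{2} + \frac{168 \sqrt{3}}{649} e_{12} + \frac{252 \sqrt{3}}{649} e_{13} - \frac{233 \sqrt{3}}{1298} e_{23}


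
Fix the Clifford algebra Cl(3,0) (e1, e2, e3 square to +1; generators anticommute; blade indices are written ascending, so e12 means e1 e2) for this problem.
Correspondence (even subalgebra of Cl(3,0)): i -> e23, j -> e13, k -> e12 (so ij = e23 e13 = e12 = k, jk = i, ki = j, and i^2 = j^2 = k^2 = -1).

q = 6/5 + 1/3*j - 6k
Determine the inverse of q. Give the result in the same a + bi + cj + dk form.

In blades: q = 6/5 - 6*e12 + 1/3*e13.
With qbar = 6/5 + 6*e12 - 1/3*e13 (scalar fixed, mapped units negated), q qbar = 8449/225 (the sum of squared coefficients), so q^-1 = qbar / (8449/225) = 270/8449 + 1350/8449*e12 - 75/8449*e13; translating back:
Answer: 270/8449 - 75/8449*j + 1350/8449*k


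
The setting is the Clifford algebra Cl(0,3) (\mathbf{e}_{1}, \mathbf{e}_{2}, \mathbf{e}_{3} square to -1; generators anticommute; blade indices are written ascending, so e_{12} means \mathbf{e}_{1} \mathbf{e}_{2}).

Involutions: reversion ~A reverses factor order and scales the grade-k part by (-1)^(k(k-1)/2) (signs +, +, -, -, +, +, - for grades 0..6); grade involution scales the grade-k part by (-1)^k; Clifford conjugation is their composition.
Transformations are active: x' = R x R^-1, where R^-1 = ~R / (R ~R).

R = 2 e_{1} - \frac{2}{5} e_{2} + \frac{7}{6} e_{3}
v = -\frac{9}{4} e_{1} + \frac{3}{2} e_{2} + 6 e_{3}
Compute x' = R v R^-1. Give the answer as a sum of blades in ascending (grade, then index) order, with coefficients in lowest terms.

~R = 2 e_{1} - \frac{2}{5} e_{2} + \frac{7}{6} e_{3}, and R ~R = -\frac{4969}{900}, so R^-1 = ~R / (-\frac{4969}{900}).
R v = -\frac{19}{10} + \frac{21}{10} e_{12} + \frac{117}{8} e_{13} - \frac{83}{20} e_{23}
Answer: \frac{72081}{19876} e_{1} - \frac{17643}{9938} e_{2} - \frac{25824}{4969} e_{3}


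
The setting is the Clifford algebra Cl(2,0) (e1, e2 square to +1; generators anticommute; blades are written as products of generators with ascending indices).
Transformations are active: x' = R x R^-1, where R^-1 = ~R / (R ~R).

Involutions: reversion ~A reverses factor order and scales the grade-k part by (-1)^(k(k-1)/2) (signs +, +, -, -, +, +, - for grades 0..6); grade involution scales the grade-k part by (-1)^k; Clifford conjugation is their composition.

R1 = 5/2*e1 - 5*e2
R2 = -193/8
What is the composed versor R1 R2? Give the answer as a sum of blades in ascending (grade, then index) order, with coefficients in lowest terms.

Distribute over the terms of R2 (each basis-blade product reordered to ascending indices, repeated generators contracted through their squares):
R1 (-193/8) = -965/16*e1 + 965/8*e2
Answer: -965/16*e1 + 965/8*e2


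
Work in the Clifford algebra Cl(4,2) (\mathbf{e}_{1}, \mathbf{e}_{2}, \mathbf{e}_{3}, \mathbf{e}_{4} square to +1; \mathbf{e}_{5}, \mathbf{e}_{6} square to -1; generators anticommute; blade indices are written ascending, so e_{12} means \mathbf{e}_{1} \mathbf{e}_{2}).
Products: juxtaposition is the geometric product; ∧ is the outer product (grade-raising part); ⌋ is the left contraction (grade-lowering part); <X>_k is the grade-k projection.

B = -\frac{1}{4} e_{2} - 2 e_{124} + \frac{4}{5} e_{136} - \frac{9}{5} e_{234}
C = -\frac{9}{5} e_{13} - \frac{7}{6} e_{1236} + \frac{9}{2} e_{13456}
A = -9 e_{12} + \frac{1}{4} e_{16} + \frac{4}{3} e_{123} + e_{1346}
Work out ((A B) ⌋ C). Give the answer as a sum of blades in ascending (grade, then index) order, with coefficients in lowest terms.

step 1: \frac{9}{4} e_{1} - \frac{1}{5} e_{3} - \frac{86}{5} e_{4} + \frac{1}{3} e_{13} + \frac{12}{5} e_{14} + \frac{16}{15} e_{26} + \frac{8}{3} e_{34} - \frac{139}{80} e_{126} + \frac{81}{5} e_{134} + \frac{46}{5} e_{236} + \frac{1}{2} e_{246} + \frac{7}{10} e_{12346}
step 2: \frac{3}{5} + \frac{778}{75} e_{1} - \frac{2917}{480} e_{3} + \frac{56}{45} e_{13} - \frac{7}{18} e_{26} - \frac{729}{10} e_{56} + \frac{7}{30} e_{126} - 12 e_{156} - \frac{21}{8} e_{236} + \frac{54}{5} e_{356} - \frac{3}{2} e_{456} - \frac{387}{5} e_{1356} + \frac{9}{10} e_{1456} + \frac{81}{8} e_{3456}
Answer: \frac{3}{5} + \frac{778}{75} e_{1} - \frac{2917}{480} e_{3} + \frac{56}{45} e_{13} - \frac{7}{18} e_{26} - \frac{729}{10} e_{56} + \frac{7}{30} e_{126} - 12 e_{156} - \frac{21}{8} e_{236} + \frac{54}{5} e_{356} - \frac{3}{2} e_{456} - \frac{387}{5} e_{1356} + \frac{9}{10} e_{1456} + \frac{81}{8} e_{3456}


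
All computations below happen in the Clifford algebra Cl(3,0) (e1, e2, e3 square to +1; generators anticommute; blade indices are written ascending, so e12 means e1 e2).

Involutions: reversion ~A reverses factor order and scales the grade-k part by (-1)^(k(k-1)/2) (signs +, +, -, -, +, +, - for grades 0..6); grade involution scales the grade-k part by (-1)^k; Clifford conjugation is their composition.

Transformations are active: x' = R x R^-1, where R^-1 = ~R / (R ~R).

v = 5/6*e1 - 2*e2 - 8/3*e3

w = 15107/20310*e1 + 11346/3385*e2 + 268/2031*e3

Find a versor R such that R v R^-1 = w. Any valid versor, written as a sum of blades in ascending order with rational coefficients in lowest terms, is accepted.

Here q(v) = q(w) = 425/36; the classical choice R = v + w = 16016/10155*e1 + 4576/3385*e2 - 1716/677*e3 then realises v -> w under the sandwich.
Answer: 16016/10155*e1 + 4576/3385*e2 - 1716/677*e3


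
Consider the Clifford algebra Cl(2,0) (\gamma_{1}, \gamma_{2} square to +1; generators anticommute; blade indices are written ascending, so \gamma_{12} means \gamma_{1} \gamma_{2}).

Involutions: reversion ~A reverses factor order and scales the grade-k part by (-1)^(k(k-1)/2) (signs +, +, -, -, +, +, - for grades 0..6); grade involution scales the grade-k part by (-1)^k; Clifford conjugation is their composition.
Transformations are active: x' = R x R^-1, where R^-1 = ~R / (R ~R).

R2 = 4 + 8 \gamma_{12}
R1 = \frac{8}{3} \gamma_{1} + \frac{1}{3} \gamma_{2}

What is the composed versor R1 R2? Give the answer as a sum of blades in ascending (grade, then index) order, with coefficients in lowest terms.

Distribute over the terms of R1 (each basis-blade product reordered to ascending indices, repeated generators contracted through their squares):
(\frac{8}{3} \gamma_{1}) R2 = \frac{32}{3} \gamma_{1} + \frac{64}{3} \gamma_{2}
(\frac{1}{3} \gamma_{2}) R2 = -\frac{8}{3} \gamma_{1} + \frac{4}{3} \gamma_{2}
Summing the partial products and collecting blades:
Answer: 8 \gamma_{1} + \frac{68}{3} \gamma_{2}


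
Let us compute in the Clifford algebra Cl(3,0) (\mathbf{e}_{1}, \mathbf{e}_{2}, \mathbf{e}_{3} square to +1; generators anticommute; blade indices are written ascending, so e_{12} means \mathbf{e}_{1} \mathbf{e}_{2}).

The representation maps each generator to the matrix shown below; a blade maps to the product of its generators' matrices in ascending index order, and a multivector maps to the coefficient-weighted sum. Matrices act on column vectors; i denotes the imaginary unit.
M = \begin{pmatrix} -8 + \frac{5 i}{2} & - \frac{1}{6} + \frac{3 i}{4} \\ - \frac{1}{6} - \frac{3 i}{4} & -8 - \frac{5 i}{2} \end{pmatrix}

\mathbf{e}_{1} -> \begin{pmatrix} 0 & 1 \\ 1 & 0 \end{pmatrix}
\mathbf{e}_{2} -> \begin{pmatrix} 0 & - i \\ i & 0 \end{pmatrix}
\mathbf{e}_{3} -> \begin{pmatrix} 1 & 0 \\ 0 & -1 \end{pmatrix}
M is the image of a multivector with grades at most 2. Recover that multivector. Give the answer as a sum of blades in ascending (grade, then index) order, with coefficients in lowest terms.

Method: 1, rho(e_{1}), rho(e_{2}), rho(e_{3}) form a trace-orthogonal basis of the 2x2 complex matrices (tr(X Y) = 2 if X = Y, else 0), so M = m0*1 + m1*rho(e_{1}) + m2*rho(e_{2}) + m3*rho(e_{3}) with m0 = tr(M)/2 = -8, m1 = tr(M rho(e_{1}))/2 = - \frac{1}{6}, m2 = tr(M rho(e_{2}))/2 = - \frac{3}{4}, m3 = tr(M rho(e_{3}))/2 = \frac{5 i}{2}.
Multiplying table entries, the bivector images are rho(e_{12}) = i*rho(e_{3}), rho(e_{13}) = -i*rho(e_{2}), rho(e_{23}) = i*rho(e_{1}); with real blade coefficients the real parts of m0..m3 are the coefficients of 1, e_{1}, e_{2}, e_{3} and the imaginary parts give the bivectors (e_{23}: Im m1, e_{13}: -Im m2, e_{12}: Im m3).
Answer: -8 - \frac{1}{6} e_{1} - \frac{3}{4} e_{2} + \frac{5}{2} e_{12}


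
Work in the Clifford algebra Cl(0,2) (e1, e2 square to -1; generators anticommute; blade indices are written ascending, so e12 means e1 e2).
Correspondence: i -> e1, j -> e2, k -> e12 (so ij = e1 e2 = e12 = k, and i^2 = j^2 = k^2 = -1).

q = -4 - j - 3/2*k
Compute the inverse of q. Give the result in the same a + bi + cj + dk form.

In blades: q = -4 - e2 - 3/2*e12.
With qbar = -4 + e2 + 3/2*e12 (scalar fixed, mapped units negated), q qbar = 77/4 (the sum of squared coefficients), so q^-1 = qbar / (77/4) = -16/77 + 4/77*e2 + 6/77*e12; translating back:
Answer: -16/77 + 4/77*j + 6/77*k


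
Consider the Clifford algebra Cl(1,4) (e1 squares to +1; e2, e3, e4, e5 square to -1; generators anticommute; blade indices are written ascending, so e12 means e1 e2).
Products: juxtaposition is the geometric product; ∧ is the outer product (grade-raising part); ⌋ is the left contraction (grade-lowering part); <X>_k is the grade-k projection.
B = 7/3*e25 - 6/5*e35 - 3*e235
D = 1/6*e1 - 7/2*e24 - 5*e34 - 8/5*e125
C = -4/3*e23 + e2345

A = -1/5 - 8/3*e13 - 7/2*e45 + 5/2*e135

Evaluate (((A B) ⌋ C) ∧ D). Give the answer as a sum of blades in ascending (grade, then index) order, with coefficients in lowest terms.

step 1: 3*e1 + 15/2*e12 - 16/5*e15 + 49/6*e24 - 7/15*e25 - 21/5*e34 + 6/25*e35 - 35/6*e123 + 8*e125 - 21/2*e234 + 3/5*e235 + 56/9*e1235
step 2: -3/5*e4 - 21/2*e5 + 6/25*e24 + 21/5*e25 + 7/15*e34 + 49/6*e35
step 3: 1/10*e14 + 7/4*e15 + 1/25*e124 + 7/10*e125 + 7/90*e134 + 49/36*e135 + 147/4*e245 + 105/2*e345 + 24/25*e1245 + 91/12*e2345 - 56/75*e12345
Answer: 1/10*e14 + 7/4*e15 + 1/25*e124 + 7/10*e125 + 7/90*e134 + 49/36*e135 + 147/4*e245 + 105/2*e345 + 24/25*e1245 + 91/12*e2345 - 56/75*e12345


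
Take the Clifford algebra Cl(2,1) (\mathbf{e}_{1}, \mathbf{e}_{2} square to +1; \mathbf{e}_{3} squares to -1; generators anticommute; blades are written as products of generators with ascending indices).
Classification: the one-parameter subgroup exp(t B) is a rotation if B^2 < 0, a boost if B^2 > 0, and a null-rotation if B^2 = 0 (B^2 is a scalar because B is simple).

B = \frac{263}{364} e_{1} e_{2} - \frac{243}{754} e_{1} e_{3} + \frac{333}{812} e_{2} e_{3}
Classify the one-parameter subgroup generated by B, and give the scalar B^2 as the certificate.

B^2 term by term: the squares give (\frac{263}{364})^2*(e_{1} e_{2})^2 + (-\frac{243}{754})^2*(e_{1} e_{3})^2 + (\frac{333}{812})^2*(e_{2} e_{3})^2 = \frac{69169}{132496}*(-1) + \frac{59049}{568516}*(+1) + \frac{110889}{659344}*(+1) = -\frac{1}{4} (each basis 2-blade squares to minus the product of its generators' squares); cross terms between blades sharing an index anticommute and cancel. So B^2 = -\frac{1}{4}.
Answer: rotation, certificate B^2 = -\frac{1}{4}. One invariant decides it: the square -\frac{1}{4} survives every conjugation, and its sign is exactly the classification.


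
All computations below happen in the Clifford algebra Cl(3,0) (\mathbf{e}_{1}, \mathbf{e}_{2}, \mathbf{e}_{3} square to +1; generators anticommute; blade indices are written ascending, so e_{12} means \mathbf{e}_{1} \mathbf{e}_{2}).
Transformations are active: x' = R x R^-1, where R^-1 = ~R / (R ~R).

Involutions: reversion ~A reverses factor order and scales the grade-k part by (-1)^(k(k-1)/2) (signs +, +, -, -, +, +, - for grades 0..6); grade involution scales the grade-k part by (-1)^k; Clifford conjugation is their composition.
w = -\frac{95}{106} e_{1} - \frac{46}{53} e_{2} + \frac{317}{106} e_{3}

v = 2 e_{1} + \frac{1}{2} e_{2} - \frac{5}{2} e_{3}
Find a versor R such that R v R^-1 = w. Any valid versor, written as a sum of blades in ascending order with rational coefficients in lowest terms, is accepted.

Since q(v) = q(w) = \frac{21}{2}, the sum R = v + w = \frac{117}{106} e_{1} - \frac{39}{106} e_{2} + \frac{26}{53} e_{3} does the job whenever invertible.
Answer: \frac{117}{106} e_{1} - \frac{39}{106} e_{2} + \frac{26}{53} e_{3}


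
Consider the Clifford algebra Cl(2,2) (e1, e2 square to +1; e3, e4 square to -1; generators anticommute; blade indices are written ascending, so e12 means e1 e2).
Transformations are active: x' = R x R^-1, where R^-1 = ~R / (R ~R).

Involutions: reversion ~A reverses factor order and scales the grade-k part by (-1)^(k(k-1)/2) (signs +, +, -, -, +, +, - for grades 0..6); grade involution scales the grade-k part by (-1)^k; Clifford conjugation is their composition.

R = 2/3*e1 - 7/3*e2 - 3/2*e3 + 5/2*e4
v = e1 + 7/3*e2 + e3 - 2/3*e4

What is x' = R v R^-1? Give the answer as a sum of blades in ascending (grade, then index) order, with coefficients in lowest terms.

~R = 2/3*e1 - 7/3*e2 - 3/2*e3 + 5/2*e4, and R ~R = -47/18, so R^-1 = ~R / (-47/18).
R v = -29/18 + 35/9*e12 + 13/6*e13 - 53/18*e14 + 7/6*e23 - 77/18*e24 - 3/2*e34
Answer: -25/141*e1 - 245/47*e2 - 134/47*e3 + 529/141*e4


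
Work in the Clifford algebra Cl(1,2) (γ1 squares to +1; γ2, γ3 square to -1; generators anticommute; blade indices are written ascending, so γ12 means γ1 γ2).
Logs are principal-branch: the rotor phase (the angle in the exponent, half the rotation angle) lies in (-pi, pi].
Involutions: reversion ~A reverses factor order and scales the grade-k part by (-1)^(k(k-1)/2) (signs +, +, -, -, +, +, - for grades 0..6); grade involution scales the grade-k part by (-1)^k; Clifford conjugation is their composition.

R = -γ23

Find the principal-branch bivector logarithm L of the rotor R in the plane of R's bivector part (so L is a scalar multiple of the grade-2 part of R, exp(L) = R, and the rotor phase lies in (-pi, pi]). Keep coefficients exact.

The scalar part of R is 0, which fixes the principal-branch rotor phase; the unit plane is then the bivector part divided by the sine of that phase, and L is that plane scaled by the phase.
Concretely: cos(phase) = 0 gives phase = ±pi/2, and since phase/sin(phase) is even the sign is immaterial: L = (phase/sin(phase)) * <R>_2 = (pi/2) * <R>_2.
Answer: -pi/2*γ23


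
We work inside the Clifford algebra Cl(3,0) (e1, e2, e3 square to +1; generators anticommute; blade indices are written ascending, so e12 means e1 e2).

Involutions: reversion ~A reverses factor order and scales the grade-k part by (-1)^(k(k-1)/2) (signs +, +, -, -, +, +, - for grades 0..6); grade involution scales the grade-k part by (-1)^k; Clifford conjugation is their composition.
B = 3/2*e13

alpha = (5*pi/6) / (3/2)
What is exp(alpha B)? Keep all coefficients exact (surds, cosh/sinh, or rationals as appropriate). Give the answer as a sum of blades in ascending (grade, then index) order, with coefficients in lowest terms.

B^2 = (3/2)^2*(e13)^2 = 9/4*(-1) = -9/4 (a basis 2-blade squares to minus the product of its generators' squares).
B^2 = -9/4 — circular case — the even/odd split gives cos and sin: l = 3/2, alpha*l = 5*pi/6, so exp(alpha B) = cos(5*pi/6) + (sin(5*pi/6)/(3/2))*B = -sqrt(3)/2 + (1/3)*B.
Answer: -sqrt(3)/2 + 1/2*e13


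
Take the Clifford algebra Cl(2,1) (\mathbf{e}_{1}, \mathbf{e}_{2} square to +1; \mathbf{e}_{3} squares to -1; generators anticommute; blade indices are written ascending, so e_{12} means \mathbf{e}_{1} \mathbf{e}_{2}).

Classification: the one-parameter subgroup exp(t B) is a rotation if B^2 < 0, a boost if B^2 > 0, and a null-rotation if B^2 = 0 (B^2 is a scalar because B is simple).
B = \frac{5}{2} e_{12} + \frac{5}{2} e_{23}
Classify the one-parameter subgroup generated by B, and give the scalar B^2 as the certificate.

B^2 term by term: the squares give (\frac{5}{2})^2*(e_{12})^2 + (\frac{5}{2})^2*(e_{23})^2 = \frac{25}{4}*(-1) + \frac{25}{4}*(+1) = 0 (each basis 2-blade squares to minus the product of its generators' squares); cross terms between blades sharing an index anticommute and cancel. So B^2 = 0.
Answer: null-rotation, certificate B^2 = 0. The invariant at work: B^2 = 0 is unchanged by conjugation, hence its sign classifies the subgroup whatever basis B is written in.


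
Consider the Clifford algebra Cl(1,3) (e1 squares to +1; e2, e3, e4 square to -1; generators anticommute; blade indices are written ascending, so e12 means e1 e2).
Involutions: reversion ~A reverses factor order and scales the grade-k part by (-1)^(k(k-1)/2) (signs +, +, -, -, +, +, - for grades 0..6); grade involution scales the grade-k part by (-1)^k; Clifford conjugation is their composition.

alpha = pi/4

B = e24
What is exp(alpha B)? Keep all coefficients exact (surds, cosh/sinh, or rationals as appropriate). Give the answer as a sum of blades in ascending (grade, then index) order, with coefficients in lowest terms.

B^2 = (1)^2*(e24)^2 = 1*(-1) = -1 (a basis 2-blade squares to minus the product of its generators' squares).
B^2 = -1 — circular case — the even/odd split gives cos and sin: l = 1, alpha*l = pi/4, so exp(alpha B) = cos(pi/4) + (sin(pi/4)/1)*B = sqrt(2)/2 + (sqrt(2)/2)*B.
Answer: sqrt(2)/2 + sqrt(2)/2*e24
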